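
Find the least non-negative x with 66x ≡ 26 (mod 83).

18

66⁻¹ ≡ 39 (mod 83) because 66·39 = 2574 = 31·83 + 1.
Multiplying both sides by 39: x ≡ 39·26 = 1014 ≡ 18 (mod 83).
Check: 66·18 = 1188 = 14·83 + 26.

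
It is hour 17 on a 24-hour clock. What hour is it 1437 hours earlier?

1437 = 59·24 + 21, so 1437 mod 24 = 21.
(17 − 21) mod 24 = 20.

20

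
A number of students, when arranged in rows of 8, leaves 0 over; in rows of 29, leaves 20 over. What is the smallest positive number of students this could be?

Since 29·5 ≡ 1 (mod 8), take x = 20 + 29·((0−20)·5 mod 8) = 20 + 29·4 = 136.
Check: 136 mod 8 = 0, 136 mod 29 = 20.

136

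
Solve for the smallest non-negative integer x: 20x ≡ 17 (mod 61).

The inverse of 20 mod 61 is 58 (since 20·58 = 1160 ≡ 1).
Multiplying both sides by 58: x ≡ 58·17 = 986 ≡ 10 (mod 61).

10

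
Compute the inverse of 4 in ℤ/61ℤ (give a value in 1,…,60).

46

61 = 15·4 + 1
4 = 4·1 + 0
Back-substituting gives 4·46 ≡ 1 (mod 61).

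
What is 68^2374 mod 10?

The units digit of 68^n cycles with period 4: 8, 4, 2, 6, …
2374 leaves remainder 2 on division by 4, so 68^2374 ends in 4.

4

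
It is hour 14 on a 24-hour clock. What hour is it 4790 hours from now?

4790 − 199·24 = 14, so 4790 ≡ 14 (mod 24).
(14 + 14) mod 24 = 4.

4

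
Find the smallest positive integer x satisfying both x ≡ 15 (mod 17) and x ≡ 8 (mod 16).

168

Since 16·16 ≡ 1 (mod 17), take x = 8 + 16·((15−8)·16 mod 17) = 8 + 16·10 = 168.
Check: 168 mod 17 = 15, 168 mod 16 = 8.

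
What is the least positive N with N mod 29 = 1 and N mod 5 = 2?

x ≡ 2 (mod 5) gives x ∈ {2, 7, 12, 17, 22, 27, 32, 37, …}.
The first of these with x mod 29 = 1 is 117.

117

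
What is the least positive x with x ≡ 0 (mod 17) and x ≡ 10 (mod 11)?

153

Since 11·14 ≡ 1 (mod 17), take x = 10 + 11·((0−10)·14 mod 17) = 10 + 11·13 = 153.
Check: 153 mod 17 = 0, 153 mod 11 = 10.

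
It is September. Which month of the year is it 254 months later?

254 − 21·12 = 2, so 254 ≡ 2 (mod 12).
September + 2 months → November.

November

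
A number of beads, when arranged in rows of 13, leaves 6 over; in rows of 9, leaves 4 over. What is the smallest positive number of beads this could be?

x ≡ 4 (mod 9) gives x ∈ {4, 13, 22, 31, 40, 49, 58}.
The first of these with x mod 13 = 6 is 58.

58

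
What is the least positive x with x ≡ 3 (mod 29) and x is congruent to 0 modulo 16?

32

Since 16·20 ≡ 1 (mod 29), take x = 0 + 16·((3−0)·20 mod 29) = 0 + 16·2 = 32.
Check: 32 mod 29 = 3, 32 mod 16 = 0.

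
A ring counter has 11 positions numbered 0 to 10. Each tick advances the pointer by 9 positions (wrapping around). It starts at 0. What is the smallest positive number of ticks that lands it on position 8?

7

The inverse of 9 mod 11 is 5 (since 9·5 = 45 ≡ 1).
So x ≡ 5·8 = 40 ≡ 7 (mod 11).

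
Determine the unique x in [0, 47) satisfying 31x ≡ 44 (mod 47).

31⁻¹ ≡ 44 (mod 47) because 31·44 = 1364 = 29·47 + 1.
Multiplying both sides by 44: x ≡ 44·44 = 1936 ≡ 9 (mod 47).
Check: 31·9 = 279 = 5·47 + 44.

9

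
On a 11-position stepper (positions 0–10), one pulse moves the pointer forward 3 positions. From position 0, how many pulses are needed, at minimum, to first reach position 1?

11 = 3·3 + 2
3 = 1·2 + 1
2 = 2·1 + 0
Back-substituting gives 3·4 ≡ 1 (mod 11).

4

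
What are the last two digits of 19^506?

81

Successive squares of 19 mod 100: 19^1≡19, 19^2≡61, 19^4≡21, 19^8≡41, 19^16≡81, 19^32≡61, 19^64≡21, 19^128≡41, 19^256≡81.
Since 506 = 2 + 8 + 16 + 32 + 64 + 128 + 256 in binary, 19^506 ≡ 61·41·81·61·21·41·81 ≡ 81 (mod 100).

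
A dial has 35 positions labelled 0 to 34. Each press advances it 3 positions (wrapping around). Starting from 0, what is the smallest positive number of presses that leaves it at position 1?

12

3·12 = 36 = 1·35 + 1, so 3⁻¹ ≡ 12 (mod 35).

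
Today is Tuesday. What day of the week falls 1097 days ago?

1097 mod 7 = 5 (since 156·7 = 1092).
Tuesday − 5 days → Thursday.

Thursday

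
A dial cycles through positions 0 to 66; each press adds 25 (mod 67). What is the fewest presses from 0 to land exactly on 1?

59

67 = 2·25 + 17
25 = 1·17 + 8
17 = 2·8 + 1
8 = 8·1 + 0
Back-substituting gives 25·59 ≡ 1 (mod 67).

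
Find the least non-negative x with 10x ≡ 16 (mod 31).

14

The inverse of 10 mod 31 is 28 (since 10·28 = 280 ≡ 1).
Multiplying both sides by 28: x ≡ 28·16 = 448 ≡ 14 (mod 31).
Check: 10·14 = 140 = 4·31 + 16.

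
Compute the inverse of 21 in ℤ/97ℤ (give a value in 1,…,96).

21·37 = 777 = 8·97 + 1, so 21⁻¹ ≡ 37 (mod 97).

37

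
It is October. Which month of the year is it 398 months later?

December

Dividing 398 by 12 gives quotient 33 and remainder 2.
October + 2 months → December.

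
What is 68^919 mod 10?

2

The units digit of 68^n cycles with period 4: 8, 4, 2, 6, …
919 mod 4 = 3, so the last digit matches 8^3 = 2.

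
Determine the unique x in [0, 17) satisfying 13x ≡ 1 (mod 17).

4

The inverse of 13 mod 17 is 4 (since 13·4 = 52 ≡ 1).
So x ≡ 4·1 = 4 ≡ 4 (mod 17).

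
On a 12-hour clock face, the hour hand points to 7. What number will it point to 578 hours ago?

578 mod 12 = 2 (since 48·12 = 576).
7 − 2 → 5 on a 12-hour dial.

5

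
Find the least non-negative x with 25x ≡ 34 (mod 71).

25⁻¹ ≡ 54 (mod 71) because 25·54 = 1350 = 19·71 + 1.
So x ≡ 54·34 = 1836 ≡ 61 (mod 71).
Check: 25·61 = 1525 = 21·71 + 34.

61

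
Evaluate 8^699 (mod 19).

18

By repeated squaring mod 19: 8^1≡8, 8^2≡7, 8^4≡11, 8^8≡7, 8^16≡11, 8^32≡7, 8^64≡11, 8^128≡7, 8^256≡11, 8^512≡7.
699 = 1 + 2 + 8 + 16 + 32 + 128 + 512, so 8^699 ≡ 8·7·7·11·7·7·7 ≡ 18 (mod 19).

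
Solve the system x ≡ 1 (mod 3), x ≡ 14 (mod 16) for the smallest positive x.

x ≡ 1 (mod 3) gives x ∈ {1, 4, 7, 10, 13, 16, 19, 22, …}.
The first of these with x mod 16 = 14 is 46.

46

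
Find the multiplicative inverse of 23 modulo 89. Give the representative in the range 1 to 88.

89 = 3·23 + 20
23 = 1·20 + 3
20 = 6·3 + 2
3 = 1·2 + 1
2 = 2·1 + 0
Back-substituting gives 23·31 ≡ 1 (mod 89).

31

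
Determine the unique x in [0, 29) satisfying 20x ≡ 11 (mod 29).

2

The inverse of 20 mod 29 is 16 (since 20·16 = 320 ≡ 1).
Multiplying both sides by 16: x ≡ 16·11 = 176 ≡ 2 (mod 29).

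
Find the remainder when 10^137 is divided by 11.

Successive squares of 10 mod 11: 10^1≡10, 10^2≡1, 10^4≡1, 10^8≡1, 10^16≡1, 10^32≡1, 10^64≡1, 10^128≡1.
137 = 1 + 8 + 128, so 10^137 ≡ 10·1·1 ≡ 10 (mod 11).

10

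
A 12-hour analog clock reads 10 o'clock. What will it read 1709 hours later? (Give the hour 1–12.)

3

Dividing 1709 by 12 gives quotient 142 and remainder 5.
10 + 5 → 3 on a 12-hour dial.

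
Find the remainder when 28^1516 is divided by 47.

By repeated squaring mod 47: 28^1≡28, 28^2≡32, 28^4≡37, 28^8≡6, 28^16≡36, 28^32≡27, 28^64≡24, 28^128≡12, 28^256≡3, 28^512≡9, 28^1024≡34.
Since 1516 = 4 + 8 + 32 + 64 + 128 + 256 + 1024 in binary, 28^1516 ≡ 37·6·27·24·12·3·34 ≡ 25 (mod 47).

25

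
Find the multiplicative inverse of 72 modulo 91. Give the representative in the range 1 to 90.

72·67 = 4824 = 53·91 + 1, so 72⁻¹ ≡ 67 (mod 91).

67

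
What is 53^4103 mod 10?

7

Powers of 3 mod 10 repeat with period 4: 3, 9, 7, 1.
4103 leaves remainder 3 on division by 4, so 53^4103 ends in 7.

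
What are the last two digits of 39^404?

41

By repeated squaring mod 100: 39^1≡39, 39^2≡21, 39^4≡41, 39^8≡81, 39^16≡61, 39^32≡21, 39^64≡41, 39^128≡81, 39^256≡61.
404 = 4 + 16 + 128 + 256, so 39^404 ≡ 41·61·81·61 ≡ 41 (mod 100).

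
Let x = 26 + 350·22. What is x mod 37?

350·22 = 7700.
Dividing 7700 by 37 gives quotient 208 and remainder 4.
(26 + 4) mod 37 = 30.

30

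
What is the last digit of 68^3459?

The units digit of 68^n cycles with period 4: 8, 4, 2, 6, …
3459 leaves remainder 3 on division by 4, so 68^3459 ends in 2.

2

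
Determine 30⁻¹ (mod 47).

30·11 = 330 = 7·47 + 1, so 30⁻¹ ≡ 11 (mod 47).

11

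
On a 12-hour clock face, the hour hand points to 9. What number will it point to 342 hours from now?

342 − 28·12 = 6, so 342 ≡ 6 (mod 12).
9 + 6 → 3 on a 12-hour dial.

3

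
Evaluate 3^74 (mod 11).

Successive squares of 3 mod 11: 3^1≡3, 3^2≡9, 3^4≡4, 3^8≡5, 3^16≡3, 3^32≡9, 3^64≡4.
Since 74 = 2 + 8 + 64 in binary, 3^74 ≡ 9·5·4 ≡ 4 (mod 11).

4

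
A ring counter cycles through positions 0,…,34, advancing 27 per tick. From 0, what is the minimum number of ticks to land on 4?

17

27⁻¹ ≡ 13 (mod 35) because 27·13 = 351 = 10·35 + 1.
Multiplying both sides by 13: x ≡ 13·4 = 52 ≡ 17 (mod 35).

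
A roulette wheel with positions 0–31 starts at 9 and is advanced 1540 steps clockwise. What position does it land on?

1540 = 48·32 + 4, so 1540 mod 32 = 4.
(9 + 4) mod 32 = 13.

13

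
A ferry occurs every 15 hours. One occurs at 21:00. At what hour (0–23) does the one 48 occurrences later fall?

48·15 = 720.
720 − 30·24 = 0, so 720 ≡ 0 (mod 24).
(21 + 0) mod 24 = 21.

21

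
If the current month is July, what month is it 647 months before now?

Dividing 647 by 12 gives quotient 53 and remainder 11.
July − 11 months → August.

August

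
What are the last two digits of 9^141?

09

Successive squares of 9 mod 100: 9^1≡9, 9^2≡81, 9^4≡61, 9^8≡21, 9^16≡41, 9^32≡81, 9^64≡61, 9^128≡21.
Since 141 = 1 + 4 + 8 + 128 in binary, 9^141 ≡ 9·61·21·21 ≡ 9 (mod 100).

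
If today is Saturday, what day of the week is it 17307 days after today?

Tuesday

Dividing 17307 by 7 gives quotient 2472 and remainder 3.
Saturday + 3 days → Tuesday.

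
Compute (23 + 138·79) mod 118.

138·79 = 10902.
Dividing 10902 by 118 gives quotient 92 and remainder 46.
(23 + 46) mod 118 = 69.

69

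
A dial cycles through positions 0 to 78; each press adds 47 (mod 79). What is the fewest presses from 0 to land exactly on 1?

47·37 = 1739 = 22·79 + 1, so 47⁻¹ ≡ 37 (mod 79).

37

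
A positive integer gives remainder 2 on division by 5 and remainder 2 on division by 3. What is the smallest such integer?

2

Since 3·2 ≡ 1 (mod 5), take x = 2 + 3·((2−2)·2 mod 5) = 2 + 3·0 = 2.
Check: 2 mod 5 = 2, 2 mod 3 = 2.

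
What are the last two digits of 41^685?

01

Square-and-reduce mod 100: 41^1≡41, 41^2≡81, 41^4≡61, 41^8≡21, 41^16≡41, 41^32≡81, 41^64≡61, 41^128≡21, 41^256≡41, 41^512≡81.
685 = 1 + 4 + 8 + 32 + 128 + 512, so 41^685 ≡ 41·61·21·81·21·81 ≡ 1 (mod 100).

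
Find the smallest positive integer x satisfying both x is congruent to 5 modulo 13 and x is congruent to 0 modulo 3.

18

x ≡ 0 (mod 3) gives x ∈ {0, 3, 6, 9, 12, 15, 18}.
The first of these with x mod 13 = 5 is 18.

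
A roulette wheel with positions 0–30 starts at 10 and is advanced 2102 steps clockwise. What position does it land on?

4

Dividing 2102 by 31 gives quotient 67 and remainder 25.
(10 + 25) mod 31 = 4.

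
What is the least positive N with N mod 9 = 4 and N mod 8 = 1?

x ≡ 1 (mod 8) gives x ∈ {1, 9, 17, 25, 33, 41, 49}.
The first of these with x mod 9 = 4 is 49.

49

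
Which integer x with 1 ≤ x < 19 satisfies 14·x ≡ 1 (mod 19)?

19 = 1·14 + 5
14 = 2·5 + 4
5 = 1·4 + 1
4 = 4·1 + 0
Back-substituting gives 14·15 ≡ 1 (mod 19).

15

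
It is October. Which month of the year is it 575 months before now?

November

575 = 47·12 + 11, so 575 mod 12 = 11.
October − 11 months → November.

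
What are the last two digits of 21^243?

By repeated squaring mod 100: 21^1≡21, 21^2≡41, 21^4≡81, 21^8≡61, 21^16≡21, 21^32≡41, 21^64≡81, 21^128≡61.
Since 243 = 1 + 2 + 16 + 32 + 64 + 128 in binary, 21^243 ≡ 21·41·21·41·81·61 ≡ 61 (mod 100).

61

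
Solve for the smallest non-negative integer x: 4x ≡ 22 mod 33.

22

The inverse of 4 mod 33 is 25 (since 4·25 = 100 ≡ 1).
Multiplying both sides by 25: x ≡ 25·22 = 550 ≡ 22 (mod 33).
Check: 4·22 = 88 = 2·33 + 22.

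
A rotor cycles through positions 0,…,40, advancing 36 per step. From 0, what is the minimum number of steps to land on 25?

The inverse of 36 mod 41 is 8 (since 36·8 = 288 ≡ 1).
Multiplying both sides by 8: x ≡ 8·25 = 200 ≡ 36 (mod 41).
Check: 36·36 = 1296 = 31·41 + 25.

36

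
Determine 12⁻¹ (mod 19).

8

19 = 1·12 + 7
12 = 1·7 + 5
7 = 1·5 + 2
5 = 2·2 + 1
2 = 2·1 + 0
Back-substituting gives 12·8 ≡ 1 (mod 19).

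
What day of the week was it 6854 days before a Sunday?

Saturday

6854 − 979·7 = 1, so 6854 ≡ 1 (mod 7).
Sunday − 1 day → Saturday.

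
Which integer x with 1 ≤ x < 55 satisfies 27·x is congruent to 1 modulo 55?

53

27·53 = 1431 = 26·55 + 1, so 27⁻¹ ≡ 53 (mod 55).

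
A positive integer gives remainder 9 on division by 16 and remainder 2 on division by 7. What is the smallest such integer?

9

Since 7·7 ≡ 1 (mod 16), take x = 2 + 7·((9−2)·7 mod 16) = 2 + 7·1 = 9.
Check: 9 mod 16 = 9, 9 mod 7 = 2.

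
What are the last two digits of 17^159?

53

Square-and-reduce mod 100: 17^1≡17, 17^2≡89, 17^4≡21, 17^8≡41, 17^16≡81, 17^32≡61, 17^64≡21, 17^128≡41.
Since 159 = 1 + 2 + 4 + 8 + 16 + 128 in binary, 17^159 ≡ 17·89·21·41·81·41 ≡ 53 (mod 100).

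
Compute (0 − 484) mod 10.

6

Dividing 484 by 10 gives quotient 48 and remainder 4.
(0 − 4) mod 10 = 6.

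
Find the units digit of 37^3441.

7

Powers of 7 mod 10 repeat with period 4: 7, 9, 3, 1.
3441 leaves remainder 1 on division by 4, so 37^3441 ends in 7.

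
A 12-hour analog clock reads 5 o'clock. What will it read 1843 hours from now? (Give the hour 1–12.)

12

1843 − 153·12 = 7, so 1843 ≡ 7 (mod 12).
5 + 7 → 12 on a 12-hour dial.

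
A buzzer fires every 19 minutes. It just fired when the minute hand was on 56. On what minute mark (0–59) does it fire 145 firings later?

145·19 = 2755.
2755 mod 60 = 55 (since 45·60 = 2700).
(56 + 55) mod 60 = 51.

51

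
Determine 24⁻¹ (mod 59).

59 = 2·24 + 11
24 = 2·11 + 2
11 = 5·2 + 1
2 = 2·1 + 0
Back-substituting gives 24·32 ≡ 1 (mod 59).

32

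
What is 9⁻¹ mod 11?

11 = 1·9 + 2
9 = 4·2 + 1
2 = 2·1 + 0
Back-substituting gives 9·5 ≡ 1 (mod 11).

5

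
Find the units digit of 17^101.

7

Powers of 7 mod 10 repeat with period 4: 7, 9, 3, 1.
101 mod 4 = 1, so the last digit matches 7^1 = 7.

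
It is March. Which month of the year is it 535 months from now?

October

535 mod 12 = 7 (since 44·12 = 528).
March + 7 months → October.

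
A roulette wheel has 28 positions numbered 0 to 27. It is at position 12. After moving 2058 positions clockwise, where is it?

26

2058 = 73·28 + 14, so 2058 mod 28 = 14.
(12 + 14) mod 28 = 26.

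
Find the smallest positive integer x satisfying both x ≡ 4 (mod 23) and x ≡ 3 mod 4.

x ≡ 3 (mod 4) gives x ∈ {3, 7, 11, 15, 19, 23, 27}.
The first of these with x mod 23 = 4 is 27.

27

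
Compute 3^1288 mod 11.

5

By repeated squaring mod 11: 3^1≡3, 3^2≡9, 3^4≡4, 3^8≡5, 3^16≡3, 3^32≡9, 3^64≡4, 3^128≡5, 3^256≡3, 3^512≡9, 3^1024≡4.
Since 1288 = 8 + 256 + 1024 in binary, 3^1288 ≡ 5·3·4 ≡ 5 (mod 11).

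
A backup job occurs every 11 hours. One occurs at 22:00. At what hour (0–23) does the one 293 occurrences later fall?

293·11 = 3223.
3223 = 134·24 + 7, so 3223 mod 24 = 7.
(22 + 7) mod 24 = 5.

5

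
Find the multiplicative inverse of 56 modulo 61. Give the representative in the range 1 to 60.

12

61 = 1·56 + 5
56 = 11·5 + 1
5 = 5·1 + 0
Back-substituting gives 56·12 ≡ 1 (mod 61).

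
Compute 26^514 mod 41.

Successive squares of 26 mod 41: 26^1≡26, 26^2≡20, 26^4≡31, 26^8≡18, 26^16≡37, 26^32≡16, 26^64≡10, 26^128≡18, 26^256≡37, 26^512≡16.
Since 514 = 2 + 512 in binary, 26^514 ≡ 20·16 ≡ 33 (mod 41).

33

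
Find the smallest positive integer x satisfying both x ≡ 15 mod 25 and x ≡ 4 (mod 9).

40

x ≡ 4 (mod 9) gives x ∈ {4, 13, 22, 31, 40}.
The first of these with x mod 25 = 15 is 40.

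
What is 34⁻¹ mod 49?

34·13 = 442 = 9·49 + 1, so 34⁻¹ ≡ 13 (mod 49).

13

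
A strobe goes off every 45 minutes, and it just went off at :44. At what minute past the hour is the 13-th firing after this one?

29

13·45 = 585.
585 mod 60 = 45 (since 9·60 = 540).
(44 + 45) mod 60 = 29.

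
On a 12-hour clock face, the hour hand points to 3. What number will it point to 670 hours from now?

670 = 55·12 + 10, so 670 mod 12 = 10.
3 + 10 → 1 on a 12-hour dial.

1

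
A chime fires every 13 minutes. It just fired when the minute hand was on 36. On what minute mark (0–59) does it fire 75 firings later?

75·13 = 975.
975 = 16·60 + 15, so 975 mod 60 = 15.
(36 + 15) mod 60 = 51.

51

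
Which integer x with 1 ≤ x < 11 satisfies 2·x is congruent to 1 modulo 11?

2·6 = 12 = 1·11 + 1, so 2⁻¹ ≡ 6 (mod 11).

6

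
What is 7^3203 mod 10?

3

The units digit of 7^n cycles with period 4: 7, 9, 3, 1, …
3203 mod 4 = 3, so the last digit matches 7^3 = 3.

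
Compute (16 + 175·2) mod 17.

175·2 = 350.
Dividing 350 by 17 gives quotient 20 and remainder 10.
(16 + 10) mod 17 = 9.

9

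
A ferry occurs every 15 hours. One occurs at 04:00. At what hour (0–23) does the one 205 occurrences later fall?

7

205·15 = 3075.
3075 mod 24 = 3 (since 128·24 = 3072).
(4 + 3) mod 24 = 7.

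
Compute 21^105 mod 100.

Square-and-reduce mod 100: 21^1≡21, 21^2≡41, 21^4≡81, 21^8≡61, 21^16≡21, 21^32≡41, 21^64≡81.
105 = 1 + 8 + 32 + 64, so 21^105 ≡ 21·61·41·81 ≡ 1 (mod 100).

1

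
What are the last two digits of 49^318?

Square-and-reduce mod 100: 49^1≡49, 49^2≡1, 49^4≡1, 49^8≡1, 49^16≡1, 49^32≡1, 49^64≡1, 49^128≡1, 49^256≡1.
318 = 2 + 4 + 8 + 16 + 32 + 256, so 49^318 ≡ 1·1·1·1·1·1 ≡ 1 (mod 100).

01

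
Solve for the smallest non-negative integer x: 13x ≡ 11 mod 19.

14

The inverse of 13 mod 19 is 3 (since 13·3 = 39 ≡ 1).
So x ≡ 3·11 = 33 ≡ 14 (mod 19).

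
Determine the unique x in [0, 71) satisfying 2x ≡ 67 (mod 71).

The inverse of 2 mod 71 is 36 (since 2·36 = 72 ≡ 1).
So x ≡ 36·67 = 2412 ≡ 69 (mod 71).

69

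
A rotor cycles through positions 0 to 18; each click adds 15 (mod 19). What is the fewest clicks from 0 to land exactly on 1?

14

19 = 1·15 + 4
15 = 3·4 + 3
4 = 1·3 + 1
3 = 3·1 + 0
Back-substituting gives 15·14 ≡ 1 (mod 19).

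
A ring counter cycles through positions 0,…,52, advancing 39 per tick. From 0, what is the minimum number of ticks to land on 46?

27

The inverse of 39 mod 53 is 34 (since 39·34 = 1326 ≡ 1).
Multiplying both sides by 34: x ≡ 34·46 = 1564 ≡ 27 (mod 53).
Check: 39·27 = 1053 = 19·53 + 46.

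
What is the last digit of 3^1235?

Last digits of 3^n: 3, 9, 7, 1 (period 4).
1235 mod 4 = 3, so the last digit matches 3^3 = 7.

7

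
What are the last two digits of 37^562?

69

Square-and-reduce mod 100: 37^1≡37, 37^2≡69, 37^4≡61, 37^8≡21, 37^16≡41, 37^32≡81, 37^64≡61, 37^128≡21, 37^256≡41, 37^512≡81.
562 = 2 + 16 + 32 + 512, so 37^562 ≡ 69·41·81·81 ≡ 69 (mod 100).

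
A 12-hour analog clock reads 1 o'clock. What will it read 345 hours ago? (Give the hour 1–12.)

4

345 mod 12 = 9 (since 28·12 = 336).
1 − 9 → 4 on a 12-hour dial.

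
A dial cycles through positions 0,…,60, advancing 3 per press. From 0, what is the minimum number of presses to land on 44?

35

The inverse of 3 mod 61 is 41 (since 3·41 = 123 ≡ 1).
So x ≡ 41·44 = 1804 ≡ 35 (mod 61).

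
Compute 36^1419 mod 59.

29

By repeated squaring mod 59: 36^1≡36, 36^2≡57, 36^4≡4, 36^8≡16, 36^16≡20, 36^32≡46, 36^64≡51, 36^128≡5, 36^256≡25, 36^512≡35, 36^1024≡45.
Since 1419 = 1 + 2 + 8 + 128 + 256 + 1024 in binary, 36^1419 ≡ 36·57·16·5·25·45 ≡ 29 (mod 59).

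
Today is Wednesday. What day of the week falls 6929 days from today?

Tuesday

6929 = 989·7 + 6, so 6929 mod 7 = 6.
Wednesday + 6 days → Tuesday.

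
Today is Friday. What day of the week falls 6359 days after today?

Monday

Dividing 6359 by 7 gives quotient 908 and remainder 3.
Friday + 3 days → Monday.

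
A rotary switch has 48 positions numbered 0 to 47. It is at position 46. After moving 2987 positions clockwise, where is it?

2987 − 62·48 = 11, so 2987 ≡ 11 (mod 48).
(46 + 11) mod 48 = 9.

9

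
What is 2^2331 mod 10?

8

Powers of 2 mod 10 repeat with period 4: 2, 4, 8, 6.
2331 leaves remainder 3 on division by 4, so 2^2331 ends in 8.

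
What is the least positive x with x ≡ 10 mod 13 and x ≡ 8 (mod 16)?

x ≡ 10 (mod 13) gives x ∈ {10, 23, 36, 49, 62, 75, 88}.
The first of these with x mod 16 = 8 is 88.

88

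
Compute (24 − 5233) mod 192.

167

5233 = 27·192 + 49, so 5233 mod 192 = 49.
(24 − 49) mod 192 = 167.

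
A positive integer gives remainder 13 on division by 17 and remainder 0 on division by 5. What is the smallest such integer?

30

x ≡ 0 (mod 5) gives x ∈ {0, 5, 10, 15, 20, 25, 30}.
The first of these with x mod 17 = 13 is 30.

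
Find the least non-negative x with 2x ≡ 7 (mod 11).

9

The inverse of 2 mod 11 is 6 (since 2·6 = 12 ≡ 1).
Multiplying both sides by 6: x ≡ 6·7 = 42 ≡ 9 (mod 11).
Check: 2·9 = 18 = 1·11 + 7.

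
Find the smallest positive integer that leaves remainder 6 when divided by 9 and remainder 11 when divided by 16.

Since 16·4 ≡ 1 (mod 9), take x = 11 + 16·((6−11)·4 mod 9) = 11 + 16·7 = 123.
Check: 123 mod 9 = 6, 123 mod 16 = 11.

123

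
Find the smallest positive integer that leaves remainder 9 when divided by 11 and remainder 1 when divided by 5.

31

Since 5·9 ≡ 1 (mod 11), take x = 1 + 5·((9−1)·9 mod 11) = 1 + 5·6 = 31.
Check: 31 mod 11 = 9, 31 mod 5 = 1.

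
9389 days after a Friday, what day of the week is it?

Dividing 9389 by 7 gives quotient 1341 and remainder 2.
Friday + 2 days → Sunday.

Sunday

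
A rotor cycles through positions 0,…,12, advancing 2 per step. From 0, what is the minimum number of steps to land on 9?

2⁻¹ ≡ 7 (mod 13) because 2·7 = 14 = 1·13 + 1.
Multiplying both sides by 7: x ≡ 7·9 = 63 ≡ 11 (mod 13).

11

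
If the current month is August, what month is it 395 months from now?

395 = 32·12 + 11, so 395 mod 12 = 11.
August + 11 months → July.

July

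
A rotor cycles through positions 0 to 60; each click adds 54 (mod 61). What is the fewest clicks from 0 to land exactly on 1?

26

61 = 1·54 + 7
54 = 7·7 + 5
7 = 1·5 + 2
5 = 2·2 + 1
2 = 2·1 + 0
Back-substituting gives 54·26 ≡ 1 (mod 61).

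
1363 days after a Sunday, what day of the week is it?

Dividing 1363 by 7 gives quotient 194 and remainder 5.
Sunday + 5 days → Friday.

Friday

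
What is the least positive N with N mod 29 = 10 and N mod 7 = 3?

10

Since 7·25 ≡ 1 (mod 29), take x = 3 + 7·((10−3)·25 mod 29) = 3 + 7·1 = 10.
Check: 10 mod 29 = 10, 10 mod 7 = 3.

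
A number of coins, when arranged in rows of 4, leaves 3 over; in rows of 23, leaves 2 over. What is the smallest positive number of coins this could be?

71

x ≡ 3 (mod 4) gives x ∈ {3, 7, 11, 15, 19, 23, 27, 31, …}.
The first of these with x mod 23 = 2 is 71.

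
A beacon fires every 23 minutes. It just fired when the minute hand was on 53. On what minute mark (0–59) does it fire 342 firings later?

59

342·23 = 7866.
7866 mod 60 = 6 (since 131·60 = 7860).
(53 + 6) mod 60 = 59.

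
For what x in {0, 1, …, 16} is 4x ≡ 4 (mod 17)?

4⁻¹ ≡ 13 (mod 17) because 4·13 = 52 = 3·17 + 1.
So x ≡ 13·4 = 52 ≡ 1 (mod 17).

1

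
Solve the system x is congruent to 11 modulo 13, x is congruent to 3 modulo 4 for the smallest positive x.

11

x ≡ 3 (mod 4) gives x ∈ {3, 7, 11}.
The first of these with x mod 13 = 11 is 11.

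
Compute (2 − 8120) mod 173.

8120 − 46·173 = 162, so 8120 ≡ 162 (mod 173).
(2 − 162) mod 173 = 13.

13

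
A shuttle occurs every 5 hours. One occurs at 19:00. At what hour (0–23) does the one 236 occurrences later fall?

23

236·5 = 1180.
Dividing 1180 by 24 gives quotient 49 and remainder 4.
(19 + 4) mod 24 = 23.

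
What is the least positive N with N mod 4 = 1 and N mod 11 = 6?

17

x ≡ 1 (mod 4) gives x ∈ {1, 5, 9, 13, 17}.
The first of these with x mod 11 = 6 is 17.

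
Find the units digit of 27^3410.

Powers of 7 mod 10 repeat with period 4: 7, 9, 3, 1.
3410 leaves remainder 2 on division by 4, so 27^3410 ends in 9.

9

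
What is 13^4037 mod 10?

3

The units digit of 13^n cycles with period 4: 3, 9, 7, 1, …
4037 leaves remainder 1 on division by 4, so 13^4037 ends in 3.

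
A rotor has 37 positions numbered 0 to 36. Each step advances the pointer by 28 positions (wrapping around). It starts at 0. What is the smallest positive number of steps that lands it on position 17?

31

28⁻¹ ≡ 4 (mod 37) because 28·4 = 112 = 3·37 + 1.
So x ≡ 4·17 = 68 ≡ 31 (mod 37).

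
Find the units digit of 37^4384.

Last digits of 7^n: 7, 9, 3, 1 (period 4).
4384 mod 4 = 0, so the last digit matches 7^4 = 1.

1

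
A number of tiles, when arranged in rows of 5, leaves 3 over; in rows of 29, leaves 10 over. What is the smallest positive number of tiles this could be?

Since 29·4 ≡ 1 (mod 5), take x = 10 + 29·((3−10)·4 mod 5) = 10 + 29·2 = 68.
Check: 68 mod 5 = 3, 68 mod 29 = 10.

68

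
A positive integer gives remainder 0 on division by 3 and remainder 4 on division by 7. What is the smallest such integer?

x ≡ 0 (mod 3) gives x ∈ {0, 3, 6, 9, 12, 15, 18}.
The first of these with x mod 7 = 4 is 18.

18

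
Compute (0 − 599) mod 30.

1

599 = 19·30 + 29, so 599 mod 30 = 29.
(0 − 29) mod 30 = 1.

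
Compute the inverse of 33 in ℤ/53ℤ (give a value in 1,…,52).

45

33·45 = 1485 = 28·53 + 1, so 33⁻¹ ≡ 45 (mod 53).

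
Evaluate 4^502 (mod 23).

8

By repeated squaring mod 23: 4^1≡4, 4^2≡16, 4^4≡3, 4^8≡9, 4^16≡12, 4^32≡6, 4^64≡13, 4^128≡8, 4^256≡18.
Since 502 = 2 + 4 + 16 + 32 + 64 + 128 + 256 in binary, 4^502 ≡ 16·3·12·6·13·8·18 ≡ 8 (mod 23).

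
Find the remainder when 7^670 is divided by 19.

By repeated squaring mod 19: 7^1≡7, 7^2≡11, 7^4≡7, 7^8≡11, 7^16≡7, 7^32≡11, 7^64≡7, 7^128≡11, 7^256≡7, 7^512≡11.
670 = 2 + 4 + 8 + 16 + 128 + 512, so 7^670 ≡ 11·7·11·7·11·11 ≡ 7 (mod 19).

7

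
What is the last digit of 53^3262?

The units digit of 53^n cycles with period 4: 3, 9, 7, 1, …
3262 mod 4 = 2, so the last digit matches 3^2 = 9.

9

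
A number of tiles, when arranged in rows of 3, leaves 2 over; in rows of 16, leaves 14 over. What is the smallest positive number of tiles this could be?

14

x ≡ 2 (mod 3) gives x ∈ {2, 5, 8, 11, 14}.
The first of these with x mod 16 = 14 is 14.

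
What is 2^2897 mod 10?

Powers of 2 mod 10 repeat with period 4: 2, 4, 8, 6.
2897 mod 4 = 1, so the last digit matches 2^1 = 2.

2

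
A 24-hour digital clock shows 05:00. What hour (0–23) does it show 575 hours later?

4

575 − 23·24 = 23, so 575 ≡ 23 (mod 24).
(5 + 23) mod 24 = 4.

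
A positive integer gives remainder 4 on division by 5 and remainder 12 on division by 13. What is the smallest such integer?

64

x ≡ 4 (mod 5) gives x ∈ {4, 9, 14, 19, 24, 29, 34, 39, …}.
The first of these with x mod 13 = 12 is 64.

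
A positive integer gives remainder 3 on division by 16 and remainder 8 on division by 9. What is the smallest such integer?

Since 9·9 ≡ 1 (mod 16), take x = 8 + 9·((3−8)·9 mod 16) = 8 + 9·3 = 35.
Check: 35 mod 16 = 3, 35 mod 9 = 8.

35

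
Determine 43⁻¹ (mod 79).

79 = 1·43 + 36
43 = 1·36 + 7
36 = 5·7 + 1
7 = 7·1 + 0
Back-substituting gives 43·68 ≡ 1 (mod 79).

68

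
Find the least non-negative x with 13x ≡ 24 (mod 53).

10

13⁻¹ ≡ 49 (mod 53) because 13·49 = 637 = 12·53 + 1.
So x ≡ 49·24 = 1176 ≡ 10 (mod 53).
Check: 13·10 = 130 = 2·53 + 24.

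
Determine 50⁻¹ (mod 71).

27

50·27 = 1350 = 19·71 + 1, so 50⁻¹ ≡ 27 (mod 71).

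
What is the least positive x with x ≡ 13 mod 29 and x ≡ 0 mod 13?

13

Since 13·9 ≡ 1 (mod 29), take x = 0 + 13·((13−0)·9 mod 29) = 0 + 13·1 = 13.
Check: 13 mod 29 = 13, 13 mod 13 = 0.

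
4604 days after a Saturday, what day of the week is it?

Dividing 4604 by 7 gives quotient 657 and remainder 5.
Saturday + 5 days → Thursday.

Thursday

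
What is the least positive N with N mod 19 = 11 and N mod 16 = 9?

201

x ≡ 9 (mod 16) gives x ∈ {9, 25, 41, 57, 73, 89, 105, 121, …}.
The first of these with x mod 19 = 11 is 201.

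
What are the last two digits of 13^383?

Square-and-reduce mod 100: 13^1≡13, 13^2≡69, 13^4≡61, 13^8≡21, 13^16≡41, 13^32≡81, 13^64≡61, 13^128≡21, 13^256≡41.
Since 383 = 1 + 2 + 4 + 8 + 16 + 32 + 64 + 256 in binary, 13^383 ≡ 13·69·61·21·41·81·61·41 ≡ 97 (mod 100).

97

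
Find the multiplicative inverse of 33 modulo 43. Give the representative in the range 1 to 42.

30

33·30 = 990 = 23·43 + 1, so 33⁻¹ ≡ 30 (mod 43).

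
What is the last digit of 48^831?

2

The units digit of 48^n cycles with period 4: 8, 4, 2, 6, …
831 leaves remainder 3 on division by 4, so 48^831 ends in 2.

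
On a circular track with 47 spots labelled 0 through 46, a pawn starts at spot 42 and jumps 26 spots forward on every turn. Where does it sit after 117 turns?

117·26 = 3042.
3042 mod 47 = 34 (since 64·47 = 3008).
(42 + 34) mod 47 = 29.

29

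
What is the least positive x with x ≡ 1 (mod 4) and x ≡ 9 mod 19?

9

x ≡ 1 (mod 4) gives x ∈ {1, 5, 9}.
The first of these with x mod 19 = 9 is 9.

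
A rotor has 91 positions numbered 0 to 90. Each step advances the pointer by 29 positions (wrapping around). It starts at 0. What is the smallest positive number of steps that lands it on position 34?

20

29⁻¹ ≡ 22 (mod 91) because 29·22 = 638 = 7·91 + 1.
Multiplying both sides by 22: x ≡ 22·34 = 748 ≡ 20 (mod 91).
Check: 29·20 = 580 = 6·91 + 34.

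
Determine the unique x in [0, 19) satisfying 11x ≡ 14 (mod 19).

11⁻¹ ≡ 7 (mod 19) because 11·7 = 77 = 4·19 + 1.
So x ≡ 7·14 = 98 ≡ 3 (mod 19).
Check: 11·3 = 33 = 1·19 + 14.

3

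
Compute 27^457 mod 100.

Square-and-reduce mod 100: 27^1≡27, 27^2≡29, 27^4≡41, 27^8≡81, 27^16≡61, 27^32≡21, 27^64≡41, 27^128≡81, 27^256≡61.
457 = 1 + 8 + 64 + 128 + 256, so 27^457 ≡ 27·81·41·81·61 ≡ 47 (mod 100).

47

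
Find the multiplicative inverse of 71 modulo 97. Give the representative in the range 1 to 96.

41

71·41 = 2911 = 30·97 + 1, so 71⁻¹ ≡ 41 (mod 97).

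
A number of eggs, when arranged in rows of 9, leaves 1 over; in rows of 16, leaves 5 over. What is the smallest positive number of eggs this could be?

37

Since 16·4 ≡ 1 (mod 9), take x = 5 + 16·((1−5)·4 mod 9) = 5 + 16·2 = 37.
Check: 37 mod 9 = 1, 37 mod 16 = 5.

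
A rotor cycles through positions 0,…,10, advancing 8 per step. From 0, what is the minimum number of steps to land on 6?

The inverse of 8 mod 11 is 7 (since 8·7 = 56 ≡ 1).
Multiplying both sides by 7: x ≡ 7·6 = 42 ≡ 9 (mod 11).
Check: 8·9 = 72 = 6·11 + 6.

9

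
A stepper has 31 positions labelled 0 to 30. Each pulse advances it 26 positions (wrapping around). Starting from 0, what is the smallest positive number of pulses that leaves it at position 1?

31 = 1·26 + 5
26 = 5·5 + 1
5 = 5·1 + 0
Back-substituting gives 26·6 ≡ 1 (mod 31).

6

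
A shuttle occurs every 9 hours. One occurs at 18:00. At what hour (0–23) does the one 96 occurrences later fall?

96·9 = 864.
864 − 36·24 = 0, so 864 ≡ 0 (mod 24).
(18 + 0) mod 24 = 18.

18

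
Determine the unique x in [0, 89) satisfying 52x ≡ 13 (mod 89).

52⁻¹ ≡ 12 (mod 89) because 52·12 = 624 = 7·89 + 1.
So x ≡ 12·13 = 156 ≡ 67 (mod 89).

67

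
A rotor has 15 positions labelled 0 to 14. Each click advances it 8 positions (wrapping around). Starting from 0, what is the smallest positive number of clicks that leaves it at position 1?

15 = 1·8 + 7
8 = 1·7 + 1
7 = 7·1 + 0
Back-substituting gives 8·2 ≡ 1 (mod 15).

2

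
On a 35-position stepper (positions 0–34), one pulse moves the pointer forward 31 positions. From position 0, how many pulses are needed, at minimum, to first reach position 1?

31·26 = 806 = 23·35 + 1, so 31⁻¹ ≡ 26 (mod 35).

26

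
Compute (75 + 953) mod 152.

Dividing 953 by 152 gives quotient 6 and remainder 41.
(75 + 41) mod 152 = 116.

116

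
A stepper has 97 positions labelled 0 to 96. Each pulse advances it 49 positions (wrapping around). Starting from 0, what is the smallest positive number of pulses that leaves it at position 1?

2

97 = 1·49 + 48
49 = 1·48 + 1
48 = 48·1 + 0
Back-substituting gives 49·2 ≡ 1 (mod 97).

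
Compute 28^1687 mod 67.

2

Successive squares of 28 mod 67: 28^1≡28, 28^2≡47, 28^4≡65, 28^8≡4, 28^16≡16, 28^32≡55, 28^64≡10, 28^128≡33, 28^256≡17, 28^512≡21, 28^1024≡39.
1687 = 1 + 2 + 4 + 16 + 128 + 512 + 1024, so 28^1687 ≡ 28·47·65·16·33·21·39 ≡ 2 (mod 67).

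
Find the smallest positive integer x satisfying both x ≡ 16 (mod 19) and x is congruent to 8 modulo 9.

35

Since 9·17 ≡ 1 (mod 19), take x = 8 + 9·((16−8)·17 mod 19) = 8 + 9·3 = 35.
Check: 35 mod 19 = 16, 35 mod 9 = 8.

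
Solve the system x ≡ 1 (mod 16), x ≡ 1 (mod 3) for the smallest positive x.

1

x ≡ 1 (mod 3) gives x ∈ {1}.
The first of these with x mod 16 = 1 is 1.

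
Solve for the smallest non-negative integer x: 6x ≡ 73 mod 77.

25

The inverse of 6 mod 77 is 13 (since 6·13 = 78 ≡ 1).
So x ≡ 13·73 = 949 ≡ 25 (mod 77).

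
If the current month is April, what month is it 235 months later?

235 = 19·12 + 7, so 235 mod 12 = 7.
April + 7 months → November.

November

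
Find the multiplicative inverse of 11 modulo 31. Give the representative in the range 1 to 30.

17

31 = 2·11 + 9
11 = 1·9 + 2
9 = 4·2 + 1
2 = 2·1 + 0
Back-substituting gives 11·17 ≡ 1 (mod 31).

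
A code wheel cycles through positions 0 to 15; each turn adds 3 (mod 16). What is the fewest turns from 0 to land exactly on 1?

11

3·11 = 33 = 2·16 + 1, so 3⁻¹ ≡ 11 (mod 16).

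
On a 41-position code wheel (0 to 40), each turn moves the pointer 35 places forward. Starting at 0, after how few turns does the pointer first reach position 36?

The inverse of 35 mod 41 is 34 (since 35·34 = 1190 ≡ 1).
Multiplying both sides by 34: x ≡ 34·36 = 1224 ≡ 35 (mod 41).

35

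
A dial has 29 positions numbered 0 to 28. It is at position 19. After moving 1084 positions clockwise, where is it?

1084 = 37·29 + 11, so 1084 mod 29 = 11.
(19 + 11) mod 29 = 1.

1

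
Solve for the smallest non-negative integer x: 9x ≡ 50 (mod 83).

The inverse of 9 mod 83 is 37 (since 9·37 = 333 ≡ 1).
Multiplying both sides by 37: x ≡ 37·50 = 1850 ≡ 24 (mod 83).

24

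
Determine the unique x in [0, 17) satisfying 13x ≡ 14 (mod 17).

The inverse of 13 mod 17 is 4 (since 13·4 = 52 ≡ 1).
Multiplying both sides by 4: x ≡ 4·14 = 56 ≡ 5 (mod 17).

5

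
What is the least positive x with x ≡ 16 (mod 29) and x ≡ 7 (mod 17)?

x ≡ 7 (mod 17) gives x ∈ {7, 24, 41, 58, 75, 92, 109, 126, …}.
The first of these with x mod 29 = 16 is 364.

364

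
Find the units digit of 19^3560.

1

Last digits of 9^n: 9, 1 (period 2).
3560 mod 2 = 0, so the last digit matches 9^2 = 1.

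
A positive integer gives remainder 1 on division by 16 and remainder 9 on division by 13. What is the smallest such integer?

113

Since 13·5 ≡ 1 (mod 16), take x = 9 + 13·((1−9)·5 mod 16) = 9 + 13·8 = 113.
Check: 113 mod 16 = 1, 113 mod 13 = 9.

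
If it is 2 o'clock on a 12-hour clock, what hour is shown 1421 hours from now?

7

1421 mod 12 = 5 (since 118·12 = 1416).
2 + 5 → 7 on a 12-hour dial.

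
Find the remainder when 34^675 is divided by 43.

By repeated squaring mod 43: 34^1≡34, 34^2≡38, 34^4≡25, 34^8≡23, 34^16≡13, 34^32≡40, 34^64≡9, 34^128≡38, 34^256≡25, 34^512≡23.
Since 675 = 1 + 2 + 32 + 128 + 512 in binary, 34^675 ≡ 34·38·40·38·23 ≡ 2 (mod 43).

2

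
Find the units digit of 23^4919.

Last digits of 3^n: 3, 9, 7, 1 (period 4).
4919 leaves remainder 3 on division by 4, so 23^4919 ends in 7.

7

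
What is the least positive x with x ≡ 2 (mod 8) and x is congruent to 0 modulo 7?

x ≡ 0 (mod 7) gives x ∈ {0, 7, 14, 21, 28, 35, 42}.
The first of these with x mod 8 = 2 is 42.

42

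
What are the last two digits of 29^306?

21

By repeated squaring mod 100: 29^1≡29, 29^2≡41, 29^4≡81, 29^8≡61, 29^16≡21, 29^32≡41, 29^64≡81, 29^128≡61, 29^256≡21.
Since 306 = 2 + 16 + 32 + 256 in binary, 29^306 ≡ 41·21·41·21 ≡ 21 (mod 100).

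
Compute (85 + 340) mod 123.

340 − 2·123 = 94, so 340 ≡ 94 (mod 123).
(85 + 94) mod 123 = 56.

56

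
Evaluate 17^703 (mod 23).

19

Square-and-reduce mod 23: 17^1≡17, 17^2≡13, 17^4≡8, 17^8≡18, 17^16≡2, 17^32≡4, 17^64≡16, 17^128≡3, 17^256≡9, 17^512≡12.
703 = 1 + 2 + 4 + 8 + 16 + 32 + 128 + 512, so 17^703 ≡ 17·13·8·18·2·4·3·12 ≡ 19 (mod 23).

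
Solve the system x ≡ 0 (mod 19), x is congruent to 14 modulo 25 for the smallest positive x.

114

x ≡ 0 (mod 19) gives x ∈ {0, 19, 38, 57, 76, 95, 114}.
The first of these with x mod 25 = 14 is 114.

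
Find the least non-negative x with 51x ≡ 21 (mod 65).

51⁻¹ ≡ 51 (mod 65) because 51·51 = 2601 = 40·65 + 1.
So x ≡ 51·21 = 1071 ≡ 31 (mod 65).
Check: 51·31 = 1581 = 24·65 + 21.

31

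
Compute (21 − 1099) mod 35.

1099 = 31·35 + 14, so 1099 mod 35 = 14.
(21 − 14) mod 35 = 7.

7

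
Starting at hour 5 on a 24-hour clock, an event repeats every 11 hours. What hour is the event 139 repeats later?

139·11 = 1529.
1529 = 63·24 + 17, so 1529 mod 24 = 17.
(5 + 17) mod 24 = 22.

22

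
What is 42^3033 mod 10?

2

Last digits of 2^n: 2, 4, 8, 6 (period 4).
3033 mod 4 = 1, so the last digit matches 2^1 = 2.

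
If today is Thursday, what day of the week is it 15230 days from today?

15230 = 2175·7 + 5, so 15230 mod 7 = 5.
Thursday + 5 days → Tuesday.

Tuesday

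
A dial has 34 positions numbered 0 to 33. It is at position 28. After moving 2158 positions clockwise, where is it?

10

2158 − 63·34 = 16, so 2158 ≡ 16 (mod 34).
(28 + 16) mod 34 = 10.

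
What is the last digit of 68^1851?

2

The units digit of 68^n cycles with period 4: 8, 4, 2, 6, …
1851 mod 4 = 3, so the last digit matches 8^3 = 2.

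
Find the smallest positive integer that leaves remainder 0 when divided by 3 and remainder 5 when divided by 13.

x ≡ 0 (mod 3) gives x ∈ {0, 3, 6, 9, 12, 15, 18}.
The first of these with x mod 13 = 5 is 18.

18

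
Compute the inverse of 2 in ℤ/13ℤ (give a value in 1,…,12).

2·7 = 14 = 1·13 + 1, so 2⁻¹ ≡ 7 (mod 13).

7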